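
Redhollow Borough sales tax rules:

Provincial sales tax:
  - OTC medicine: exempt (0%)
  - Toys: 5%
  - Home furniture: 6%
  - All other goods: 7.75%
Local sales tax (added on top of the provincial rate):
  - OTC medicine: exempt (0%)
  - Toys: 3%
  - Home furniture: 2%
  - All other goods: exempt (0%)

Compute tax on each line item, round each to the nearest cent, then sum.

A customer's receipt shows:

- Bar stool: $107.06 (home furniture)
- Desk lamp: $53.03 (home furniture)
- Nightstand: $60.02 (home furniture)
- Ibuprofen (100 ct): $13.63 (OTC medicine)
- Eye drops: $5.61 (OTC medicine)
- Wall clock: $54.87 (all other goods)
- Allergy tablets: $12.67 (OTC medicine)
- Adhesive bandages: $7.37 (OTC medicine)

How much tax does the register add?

$21.85

Bar stool $107.06: home furniture → 6% + 2% local = 8% → $8.56
Desk lamp $53.03: home furniture → 6% + 2% local = 8% → $4.24
Nightstand $60.02: home furniture → 6% + 2% local = 8% → $4.80
Ibuprofen (100 ct) $13.63: OTC medicine → 0% + 0% local = 0% → $0.00
Eye drops $5.61: OTC medicine → 0% + 0% local = 0% → $0.00
Wall clock $54.87: all other goods → 7.75% + 0% local = 7.75% → $4.25
Allergy tablets $12.67: OTC medicine → 0% + 0% local = 0% → $0.00
Adhesive bandages $7.37: OTC medicine → 0% + 0% local = 0% → $0.00
Total tax = $8.56 + $4.24 + $4.80 + $4.25 = $21.85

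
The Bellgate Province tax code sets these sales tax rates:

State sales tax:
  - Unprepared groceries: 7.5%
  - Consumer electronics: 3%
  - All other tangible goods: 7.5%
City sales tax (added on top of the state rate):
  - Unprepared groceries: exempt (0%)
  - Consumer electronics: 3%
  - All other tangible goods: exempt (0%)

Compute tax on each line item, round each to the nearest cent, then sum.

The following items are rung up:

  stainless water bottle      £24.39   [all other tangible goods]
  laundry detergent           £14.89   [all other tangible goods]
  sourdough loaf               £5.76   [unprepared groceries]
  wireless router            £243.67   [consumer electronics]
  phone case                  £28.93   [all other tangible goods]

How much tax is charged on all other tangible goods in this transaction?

£5.12

Stainless water bottle £24.39: all other tangible goods → 7.5% + 0% city = 7.5% → £1.83
Laundry detergent £14.89: all other tangible goods → 7.5% + 0% city = 7.5% → £1.12
Phone case £28.93: all other tangible goods → 7.5% + 0% city = 7.5% → £2.17
Tax on all other tangible goods = £1.83 + £1.12 + £2.17 = £5.12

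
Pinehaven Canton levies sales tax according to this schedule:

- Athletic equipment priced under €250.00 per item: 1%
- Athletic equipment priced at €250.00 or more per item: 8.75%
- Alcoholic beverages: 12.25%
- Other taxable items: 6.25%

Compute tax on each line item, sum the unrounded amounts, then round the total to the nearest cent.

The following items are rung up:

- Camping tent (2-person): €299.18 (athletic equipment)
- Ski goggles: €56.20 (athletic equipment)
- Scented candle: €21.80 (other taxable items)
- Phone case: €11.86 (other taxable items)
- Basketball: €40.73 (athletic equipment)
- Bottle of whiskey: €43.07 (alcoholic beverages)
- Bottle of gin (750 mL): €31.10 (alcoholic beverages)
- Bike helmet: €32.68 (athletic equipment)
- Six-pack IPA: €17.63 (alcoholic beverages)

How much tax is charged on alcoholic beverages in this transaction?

€11.25

Bottle of whiskey €43.07: alcoholic beverages → 12.25% → €5.276075
Bottle of gin (750 mL) €31.10: alcoholic beverages → 12.25% → €3.80975
Six-pack IPA €17.63: alcoholic beverages → 12.25% → €2.159675
Tax on alcoholic beverages: unrounded sum = €11.2455 → €11.25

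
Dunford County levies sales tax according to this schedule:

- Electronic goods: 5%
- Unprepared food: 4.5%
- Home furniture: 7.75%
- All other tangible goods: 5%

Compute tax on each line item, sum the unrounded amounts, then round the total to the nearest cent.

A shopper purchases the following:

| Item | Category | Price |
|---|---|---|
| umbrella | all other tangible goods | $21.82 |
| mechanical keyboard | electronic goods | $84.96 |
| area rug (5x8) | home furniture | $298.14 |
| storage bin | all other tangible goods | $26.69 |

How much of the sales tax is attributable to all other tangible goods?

$2.43

Umbrella $21.82: all other tangible goods → 5% → $1.091
Storage bin $26.69: all other tangible goods → 5% → $1.3345
Tax on all other tangible goods: unrounded sum = $2.4255 → $2.43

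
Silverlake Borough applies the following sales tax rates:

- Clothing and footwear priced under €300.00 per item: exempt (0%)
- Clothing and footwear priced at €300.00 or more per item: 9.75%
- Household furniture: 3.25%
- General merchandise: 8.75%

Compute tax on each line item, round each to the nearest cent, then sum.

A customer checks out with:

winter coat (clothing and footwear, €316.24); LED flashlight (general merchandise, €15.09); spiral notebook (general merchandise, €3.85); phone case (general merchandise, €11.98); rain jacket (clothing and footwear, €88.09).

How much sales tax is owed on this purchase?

€33.54

Winter coat €316.24: clothing and footwear, €300.00 or more → 9.75% → €30.83
LED flashlight €15.09: general merchandise → 8.75% → €1.32
Spiral notebook €3.85: general merchandise → 8.75% → €0.34
Phone case €11.98: general merchandise → 8.75% → €1.05
Rain jacket €88.09: clothing and footwear, under €300.00 → 0% → €0.00
Total tax = €30.83 + €1.32 + €0.34 + €1.05 = €33.54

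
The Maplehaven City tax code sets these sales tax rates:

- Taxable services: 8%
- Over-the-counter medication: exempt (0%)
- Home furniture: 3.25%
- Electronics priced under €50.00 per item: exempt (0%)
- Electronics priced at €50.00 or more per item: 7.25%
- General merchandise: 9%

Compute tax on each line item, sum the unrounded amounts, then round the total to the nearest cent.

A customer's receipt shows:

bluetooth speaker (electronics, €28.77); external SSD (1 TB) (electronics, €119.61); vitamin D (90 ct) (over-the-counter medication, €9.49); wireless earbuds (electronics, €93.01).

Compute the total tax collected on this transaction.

€15.41

Bluetooth speaker €28.77: electronics, under €50.00 → 0% → €0.00
External SSD (1 TB) €119.61: electronics, €50.00 or more → 7.25% → €8.671725
Vitamin D (90 ct) €9.49: over-the-counter medication → 0% → €0.00
Wireless earbuds €93.01: electronics, €50.00 or more → 7.25% → €6.743225
Unrounded tax sum = €15.41495 → €15.41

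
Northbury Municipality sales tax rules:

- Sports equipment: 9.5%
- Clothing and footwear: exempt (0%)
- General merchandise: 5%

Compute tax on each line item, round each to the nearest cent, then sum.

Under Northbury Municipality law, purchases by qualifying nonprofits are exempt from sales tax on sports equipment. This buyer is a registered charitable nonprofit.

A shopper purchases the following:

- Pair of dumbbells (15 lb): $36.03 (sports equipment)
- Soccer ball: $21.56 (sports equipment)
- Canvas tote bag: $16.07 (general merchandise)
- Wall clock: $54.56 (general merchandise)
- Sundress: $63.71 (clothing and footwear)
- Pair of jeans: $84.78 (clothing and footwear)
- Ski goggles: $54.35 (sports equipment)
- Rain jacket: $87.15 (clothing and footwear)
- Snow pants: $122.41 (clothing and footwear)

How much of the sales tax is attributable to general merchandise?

Canvas tote bag $16.07: general merchandise → 5% → $0.80
Wall clock $54.56: general merchandise → 5% → $2.73
Tax on general merchandise = $0.80 + $2.73 = $3.53

$3.53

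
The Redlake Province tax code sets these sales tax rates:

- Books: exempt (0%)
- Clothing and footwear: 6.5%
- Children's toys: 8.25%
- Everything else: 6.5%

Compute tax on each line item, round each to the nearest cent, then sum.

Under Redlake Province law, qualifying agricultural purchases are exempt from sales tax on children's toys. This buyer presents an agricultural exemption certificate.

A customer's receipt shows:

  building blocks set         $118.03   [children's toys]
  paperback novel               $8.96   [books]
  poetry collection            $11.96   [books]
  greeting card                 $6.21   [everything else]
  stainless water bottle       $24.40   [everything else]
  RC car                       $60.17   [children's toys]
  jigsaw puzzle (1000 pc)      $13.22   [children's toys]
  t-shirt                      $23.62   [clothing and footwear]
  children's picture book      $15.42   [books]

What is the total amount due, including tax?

Building blocks set $118.03: children's toys, buyer-exempt → 0% → $0.00
Paperback novel $8.96: books → 0% → $0.00
Poetry collection $11.96: books → 0% → $0.00
Greeting card $6.21: everything else → 6.5% → $0.40
Stainless water bottle $24.40: everything else → 6.5% → $1.59
RC car $60.17: children's toys, buyer-exempt → 0% → $0.00
Jigsaw puzzle (1000 pc) $13.22: children's toys, buyer-exempt → 0% → $0.00
T-shirt $23.62: clothing and footwear → 6.5% → $1.54
Children's picture book $15.42: books → 0% → $0.00
Subtotal = $281.99; tax = $3.53; total due = $285.52

$285.52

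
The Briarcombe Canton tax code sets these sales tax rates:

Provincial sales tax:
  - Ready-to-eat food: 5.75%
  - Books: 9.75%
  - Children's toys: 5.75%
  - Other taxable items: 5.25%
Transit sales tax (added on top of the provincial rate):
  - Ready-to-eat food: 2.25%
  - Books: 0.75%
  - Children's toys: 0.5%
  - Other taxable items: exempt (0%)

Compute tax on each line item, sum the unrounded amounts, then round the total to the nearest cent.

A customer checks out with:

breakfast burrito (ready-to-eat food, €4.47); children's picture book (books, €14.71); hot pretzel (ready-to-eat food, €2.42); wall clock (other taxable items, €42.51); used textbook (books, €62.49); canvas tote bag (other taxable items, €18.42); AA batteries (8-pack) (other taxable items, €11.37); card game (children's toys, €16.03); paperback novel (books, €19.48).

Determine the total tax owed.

Breakfast burrito €4.47: ready-to-eat food → 5.75% + 2.25% transit = 8% → €0.3576
Children's picture book €14.71: books → 9.75% + 0.75% transit = 10.5% → €1.54455
Hot pretzel €2.42: ready-to-eat food → 5.75% + 2.25% transit = 8% → €0.1936
Wall clock €42.51: other taxable items → 5.25% + 0% transit = 5.25% → €2.231775
Used textbook €62.49: books → 9.75% + 0.75% transit = 10.5% → €6.56145
Canvas tote bag €18.42: other taxable items → 5.25% + 0% transit = 5.25% → €0.96705
AA batteries (8-pack) €11.37: other taxable items → 5.25% + 0% transit = 5.25% → €0.596925
Card game €16.03: children's toys → 5.75% + 0.5% transit = 6.25% → €1.001875
Paperback novel €19.48: books → 9.75% + 0.75% transit = 10.5% → €2.0454
Unrounded tax sum = €15.500225 → €15.50

€15.50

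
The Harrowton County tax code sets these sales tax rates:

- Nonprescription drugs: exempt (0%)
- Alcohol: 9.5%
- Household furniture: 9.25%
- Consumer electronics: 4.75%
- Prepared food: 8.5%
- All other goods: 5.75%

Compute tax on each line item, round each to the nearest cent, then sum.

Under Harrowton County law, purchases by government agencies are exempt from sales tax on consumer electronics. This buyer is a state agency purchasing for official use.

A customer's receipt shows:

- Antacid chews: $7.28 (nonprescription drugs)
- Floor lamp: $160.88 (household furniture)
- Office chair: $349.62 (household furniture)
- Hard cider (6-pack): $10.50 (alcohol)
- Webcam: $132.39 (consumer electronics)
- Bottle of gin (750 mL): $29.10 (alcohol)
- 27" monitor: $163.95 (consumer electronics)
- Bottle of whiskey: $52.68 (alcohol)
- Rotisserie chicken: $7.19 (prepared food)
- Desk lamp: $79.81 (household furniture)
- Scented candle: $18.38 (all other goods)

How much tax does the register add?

Antacid chews $7.28: nonprescription drugs → 0% → $0.00
Floor lamp $160.88: household furniture → 9.25% → $14.88
Office chair $349.62: household furniture → 9.25% → $32.34
Hard cider (6-pack) $10.50: alcohol → 9.5% → $1.00
Webcam $132.39: consumer electronics, buyer-exempt → 0% → $0.00
Bottle of gin (750 mL) $29.10: alcohol → 9.5% → $2.76
27" monitor $163.95: consumer electronics, buyer-exempt → 0% → $0.00
Bottle of whiskey $52.68: alcohol → 9.5% → $5.00
Rotisserie chicken $7.19: prepared food → 8.5% → $0.61
Desk lamp $79.81: household furniture → 9.25% → $7.38
Scented candle $18.38: all other goods → 5.75% → $1.06
Total tax = $14.88 + $32.34 + $1.00 + $2.76 + $5.00 + $0.61 + $7.38 + $1.06 = $65.03

$65.03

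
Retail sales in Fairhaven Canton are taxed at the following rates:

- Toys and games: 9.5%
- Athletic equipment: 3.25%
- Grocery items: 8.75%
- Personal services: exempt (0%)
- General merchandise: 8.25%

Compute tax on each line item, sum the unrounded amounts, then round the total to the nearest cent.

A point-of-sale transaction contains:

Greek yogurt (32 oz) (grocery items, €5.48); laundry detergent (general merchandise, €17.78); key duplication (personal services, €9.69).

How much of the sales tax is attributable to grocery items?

€0.48

Greek yogurt (32 oz) €5.48: grocery items → 8.75% → €0.4795
Tax on grocery items: unrounded sum = €0.4795 → €0.48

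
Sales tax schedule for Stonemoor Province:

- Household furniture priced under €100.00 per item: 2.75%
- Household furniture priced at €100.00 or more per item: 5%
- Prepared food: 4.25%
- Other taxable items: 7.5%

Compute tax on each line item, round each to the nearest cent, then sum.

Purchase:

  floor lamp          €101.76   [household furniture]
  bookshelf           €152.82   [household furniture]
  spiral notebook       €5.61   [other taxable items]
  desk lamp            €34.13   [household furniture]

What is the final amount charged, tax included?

Floor lamp €101.76: household furniture, €100.00 or more → 5% → €5.09
Bookshelf €152.82: household furniture, €100.00 or more → 5% → €7.64
Spiral notebook €5.61: other taxable items → 7.5% → €0.42
Desk lamp €34.13: household furniture, under €100.00 → 2.75% → €0.94
Subtotal = €294.32; tax = €14.09; total due = €308.41

€308.41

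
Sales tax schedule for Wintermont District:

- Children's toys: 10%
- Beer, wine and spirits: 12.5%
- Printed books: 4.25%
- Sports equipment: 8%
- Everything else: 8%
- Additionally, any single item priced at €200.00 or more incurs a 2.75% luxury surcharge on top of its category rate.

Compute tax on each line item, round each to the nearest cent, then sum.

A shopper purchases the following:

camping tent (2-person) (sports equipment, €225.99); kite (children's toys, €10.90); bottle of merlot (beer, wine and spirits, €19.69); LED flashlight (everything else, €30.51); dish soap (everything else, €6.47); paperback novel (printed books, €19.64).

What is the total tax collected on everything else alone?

LED flashlight €30.51: everything else → 8% → €2.44
Dish soap €6.47: everything else → 8% → €0.52
Tax on everything else = €2.44 + €0.52 = €2.96

€2.96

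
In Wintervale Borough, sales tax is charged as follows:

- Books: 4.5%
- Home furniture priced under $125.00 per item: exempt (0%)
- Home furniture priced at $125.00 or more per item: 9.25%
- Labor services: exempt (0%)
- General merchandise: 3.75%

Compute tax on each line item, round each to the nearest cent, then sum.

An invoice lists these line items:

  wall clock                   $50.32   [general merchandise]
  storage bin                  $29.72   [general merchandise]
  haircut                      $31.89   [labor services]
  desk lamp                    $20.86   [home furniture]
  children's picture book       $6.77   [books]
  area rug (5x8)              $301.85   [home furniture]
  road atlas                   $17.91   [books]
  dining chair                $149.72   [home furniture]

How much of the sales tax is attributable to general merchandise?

$3.00

Wall clock $50.32: general merchandise → 3.75% → $1.89
Storage bin $29.72: general merchandise → 3.75% → $1.11
Tax on general merchandise = $1.89 + $1.11 = $3.00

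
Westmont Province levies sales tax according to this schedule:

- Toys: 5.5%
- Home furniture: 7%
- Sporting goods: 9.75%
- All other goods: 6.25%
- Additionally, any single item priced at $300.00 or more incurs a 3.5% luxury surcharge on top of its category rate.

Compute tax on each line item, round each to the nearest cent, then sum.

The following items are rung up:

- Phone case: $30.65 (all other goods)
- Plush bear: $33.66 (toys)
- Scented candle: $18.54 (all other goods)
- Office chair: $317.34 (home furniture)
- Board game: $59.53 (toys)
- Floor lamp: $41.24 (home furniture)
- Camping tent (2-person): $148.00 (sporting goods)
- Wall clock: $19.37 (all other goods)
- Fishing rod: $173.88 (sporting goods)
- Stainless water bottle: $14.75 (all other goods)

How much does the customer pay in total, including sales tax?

Phone case $30.65: all other goods → 6.25% → $1.92
Plush bear $33.66: toys → 5.5% → $1.85
Scented candle $18.54: all other goods → 6.25% → $1.16
Office chair $317.34: home furniture → 7% + 3.5% surcharge = 10.5% → $33.32
Board game $59.53: toys → 5.5% → $3.27
Floor lamp $41.24: home furniture → 7% → $2.89
Camping tent (2-person) $148.00: sporting goods → 9.75% → $14.43
Wall clock $19.37: all other goods → 6.25% → $1.21
Fishing rod $173.88: sporting goods → 9.75% → $16.95
Stainless water bottle $14.75: all other goods → 6.25% → $0.92
Subtotal = $856.96; tax = $77.92; total due = $934.88

$934.88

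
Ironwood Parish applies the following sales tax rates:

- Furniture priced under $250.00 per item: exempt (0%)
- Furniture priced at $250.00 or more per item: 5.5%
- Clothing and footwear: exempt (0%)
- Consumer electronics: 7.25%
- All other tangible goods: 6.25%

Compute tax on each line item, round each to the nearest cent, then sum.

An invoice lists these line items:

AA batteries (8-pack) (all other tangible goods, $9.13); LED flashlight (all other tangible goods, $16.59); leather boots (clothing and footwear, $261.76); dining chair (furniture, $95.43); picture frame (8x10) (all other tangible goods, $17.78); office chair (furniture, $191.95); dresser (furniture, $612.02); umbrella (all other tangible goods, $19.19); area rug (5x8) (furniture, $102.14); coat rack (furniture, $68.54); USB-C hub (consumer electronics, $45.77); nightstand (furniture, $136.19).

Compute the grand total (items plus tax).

AA batteries (8-pack) $9.13: all other tangible goods → 6.25% → $0.57
LED flashlight $16.59: all other tangible goods → 6.25% → $1.04
Leather boots $261.76: clothing and footwear → 0% → $0.00
Dining chair $95.43: furniture, under $250.00 → 0% → $0.00
Picture frame (8x10) $17.78: all other tangible goods → 6.25% → $1.11
Office chair $191.95: furniture, under $250.00 → 0% → $0.00
Dresser $612.02: furniture, $250.00 or more → 5.5% → $33.66
Umbrella $19.19: all other tangible goods → 6.25% → $1.20
Area rug (5x8) $102.14: furniture, under $250.00 → 0% → $0.00
Coat rack $68.54: furniture, under $250.00 → 0% → $0.00
USB-C hub $45.77: consumer electronics → 7.25% → $3.32
Nightstand $136.19: furniture, under $250.00 → 0% → $0.00
Subtotal = $1576.49; tax = $40.90; total due = $1617.39

$1617.39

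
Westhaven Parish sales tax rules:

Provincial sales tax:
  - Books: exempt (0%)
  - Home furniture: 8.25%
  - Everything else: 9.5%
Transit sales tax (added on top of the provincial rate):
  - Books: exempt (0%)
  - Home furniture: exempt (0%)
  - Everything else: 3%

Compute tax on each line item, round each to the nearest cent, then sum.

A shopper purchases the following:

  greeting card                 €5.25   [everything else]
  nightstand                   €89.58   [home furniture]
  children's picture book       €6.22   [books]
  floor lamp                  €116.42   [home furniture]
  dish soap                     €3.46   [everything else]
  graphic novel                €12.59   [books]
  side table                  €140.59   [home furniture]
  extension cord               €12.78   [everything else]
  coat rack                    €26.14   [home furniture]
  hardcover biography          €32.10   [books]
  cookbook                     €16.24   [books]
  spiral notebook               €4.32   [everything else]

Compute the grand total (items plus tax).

€499.67

Greeting card €5.25: everything else → 9.5% + 3% transit = 12.5% → €0.66
Nightstand €89.58: home furniture → 8.25% + 0% transit = 8.25% → €7.39
Children's picture book €6.22: books → 0% + 0% transit = 0% → €0.00
Floor lamp €116.42: home furniture → 8.25% + 0% transit = 8.25% → €9.60
Dish soap €3.46: everything else → 9.5% + 3% transit = 12.5% → €0.43
Graphic novel €12.59: books → 0% + 0% transit = 0% → €0.00
Side table €140.59: home furniture → 8.25% + 0% transit = 8.25% → €11.60
Extension cord €12.78: everything else → 9.5% + 3% transit = 12.5% → €1.60
Coat rack €26.14: home furniture → 8.25% + 0% transit = 8.25% → €2.16
Hardcover biography €32.10: books → 0% + 0% transit = 0% → €0.00
Cookbook €16.24: books → 0% + 0% transit = 0% → €0.00
Spiral notebook €4.32: everything else → 9.5% + 3% transit = 12.5% → €0.54
Subtotal = €465.69; tax = €33.98; total due = €499.67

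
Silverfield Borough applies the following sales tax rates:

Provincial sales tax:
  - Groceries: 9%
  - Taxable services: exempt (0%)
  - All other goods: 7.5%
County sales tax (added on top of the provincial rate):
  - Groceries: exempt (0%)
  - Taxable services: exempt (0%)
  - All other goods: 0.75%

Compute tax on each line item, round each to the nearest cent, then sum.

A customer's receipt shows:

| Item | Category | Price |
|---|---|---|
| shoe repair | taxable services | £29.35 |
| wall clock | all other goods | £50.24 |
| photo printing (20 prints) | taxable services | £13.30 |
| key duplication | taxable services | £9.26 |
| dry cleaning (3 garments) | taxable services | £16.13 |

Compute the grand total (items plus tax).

£122.42

Shoe repair £29.35: taxable services → 0% + 0% county = 0% → £0.00
Wall clock £50.24: all other goods → 7.5% + 0.75% county = 8.25% → £4.14
Photo printing (20 prints) £13.30: taxable services → 0% + 0% county = 0% → £0.00
Key duplication £9.26: taxable services → 0% + 0% county = 0% → £0.00
Dry cleaning (3 garments) £16.13: taxable services → 0% + 0% county = 0% → £0.00
Subtotal = £118.28; tax = £4.14; total due = £122.42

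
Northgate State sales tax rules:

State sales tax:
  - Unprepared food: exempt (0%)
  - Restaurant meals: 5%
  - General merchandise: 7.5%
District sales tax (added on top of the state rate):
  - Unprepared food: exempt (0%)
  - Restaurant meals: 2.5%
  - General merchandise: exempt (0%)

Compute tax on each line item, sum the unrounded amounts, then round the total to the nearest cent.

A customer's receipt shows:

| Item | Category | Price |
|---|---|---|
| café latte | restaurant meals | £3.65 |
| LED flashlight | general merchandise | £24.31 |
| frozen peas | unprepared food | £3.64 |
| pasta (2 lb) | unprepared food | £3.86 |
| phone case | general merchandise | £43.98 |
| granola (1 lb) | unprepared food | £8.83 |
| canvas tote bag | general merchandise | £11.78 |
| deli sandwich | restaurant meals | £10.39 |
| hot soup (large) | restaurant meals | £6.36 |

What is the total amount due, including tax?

Café latte £3.65: restaurant meals → 5% + 2.5% district = 7.5% → £0.27375
LED flashlight £24.31: general merchandise → 7.5% + 0% district = 7.5% → £1.82325
Frozen peas £3.64: unprepared food → 0% + 0% district = 0% → £0.00
Pasta (2 lb) £3.86: unprepared food → 0% + 0% district = 0% → £0.00
Phone case £43.98: general merchandise → 7.5% + 0% district = 7.5% → £3.2985
Granola (1 lb) £8.83: unprepared food → 0% + 0% district = 0% → £0.00
Canvas tote bag £11.78: general merchandise → 7.5% + 0% district = 7.5% → £0.8835
Deli sandwich £10.39: restaurant meals → 5% + 2.5% district = 7.5% → £0.77925
Hot soup (large) £6.36: restaurant meals → 5% + 2.5% district = 7.5% → £0.477
Subtotal = £116.80; unrounded tax = £7.53525 → £7.54; total due = £124.34

£124.34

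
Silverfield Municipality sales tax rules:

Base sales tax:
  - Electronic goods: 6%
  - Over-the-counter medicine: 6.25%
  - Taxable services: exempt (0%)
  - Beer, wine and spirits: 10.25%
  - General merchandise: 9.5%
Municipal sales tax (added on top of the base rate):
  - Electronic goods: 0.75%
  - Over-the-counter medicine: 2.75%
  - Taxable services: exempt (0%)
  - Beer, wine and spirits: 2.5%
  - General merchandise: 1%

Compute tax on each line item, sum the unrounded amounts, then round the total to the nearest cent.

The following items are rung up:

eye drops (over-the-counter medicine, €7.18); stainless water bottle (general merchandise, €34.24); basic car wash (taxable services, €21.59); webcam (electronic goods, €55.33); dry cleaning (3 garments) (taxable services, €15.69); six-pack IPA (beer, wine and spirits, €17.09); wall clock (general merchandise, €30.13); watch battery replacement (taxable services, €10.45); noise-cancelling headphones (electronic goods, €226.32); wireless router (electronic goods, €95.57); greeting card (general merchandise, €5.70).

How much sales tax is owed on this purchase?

€35.64

Eye drops €7.18: over-the-counter medicine → 6.25% + 2.75% municipal = 9% → €0.6462
Stainless water bottle €34.24: general merchandise → 9.5% + 1% municipal = 10.5% → €3.5952
Basic car wash €21.59: taxable services → 0% + 0% municipal = 0% → €0.00
Webcam €55.33: electronic goods → 6% + 0.75% municipal = 6.75% → €3.734775
Dry cleaning (3 garments) €15.69: taxable services → 0% + 0% municipal = 0% → €0.00
Six-pack IPA €17.09: beer, wine and spirits → 10.25% + 2.5% municipal = 12.75% → €2.178975
Wall clock €30.13: general merchandise → 9.5% + 1% municipal = 10.5% → €3.16365
Watch battery replacement €10.45: taxable services → 0% + 0% municipal = 0% → €0.00
Noise-cancelling headphones €226.32: electronic goods → 6% + 0.75% municipal = 6.75% → €15.2766
Wireless router €95.57: electronic goods → 6% + 0.75% municipal = 6.75% → €6.450975
Greeting card €5.70: general merchandise → 9.5% + 1% municipal = 10.5% → €0.5985
Unrounded tax sum = €35.644875 → €35.64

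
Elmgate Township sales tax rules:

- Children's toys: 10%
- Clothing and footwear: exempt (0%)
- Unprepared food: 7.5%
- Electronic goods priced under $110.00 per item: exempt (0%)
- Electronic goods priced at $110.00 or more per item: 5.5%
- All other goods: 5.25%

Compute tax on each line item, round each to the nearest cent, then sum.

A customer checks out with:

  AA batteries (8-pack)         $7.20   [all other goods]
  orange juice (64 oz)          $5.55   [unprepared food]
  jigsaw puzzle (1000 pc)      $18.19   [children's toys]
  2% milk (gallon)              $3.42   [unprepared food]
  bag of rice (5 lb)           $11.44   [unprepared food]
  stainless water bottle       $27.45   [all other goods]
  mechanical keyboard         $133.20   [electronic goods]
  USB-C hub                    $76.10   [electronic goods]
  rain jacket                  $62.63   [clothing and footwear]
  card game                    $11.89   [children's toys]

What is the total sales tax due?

AA batteries (8-pack) $7.20: all other goods → 5.25% → $0.38
Orange juice (64 oz) $5.55: unprepared food → 7.5% → $0.42
Jigsaw puzzle (1000 pc) $18.19: children's toys → 10% → $1.82
2% milk (gallon) $3.42: unprepared food → 7.5% → $0.26
Bag of rice (5 lb) $11.44: unprepared food → 7.5% → $0.86
Stainless water bottle $27.45: all other goods → 5.25% → $1.44
Mechanical keyboard $133.20: electronic goods, $110.00 or more → 5.5% → $7.33
USB-C hub $76.10: electronic goods, under $110.00 → 0% → $0.00
Rain jacket $62.63: clothing and footwear → 0% → $0.00
Card game $11.89: children's toys → 10% → $1.19
Total tax = $0.38 + $0.42 + $1.82 + $0.26 + $0.86 + $1.44 + $7.33 + $1.19 = $13.70

$13.70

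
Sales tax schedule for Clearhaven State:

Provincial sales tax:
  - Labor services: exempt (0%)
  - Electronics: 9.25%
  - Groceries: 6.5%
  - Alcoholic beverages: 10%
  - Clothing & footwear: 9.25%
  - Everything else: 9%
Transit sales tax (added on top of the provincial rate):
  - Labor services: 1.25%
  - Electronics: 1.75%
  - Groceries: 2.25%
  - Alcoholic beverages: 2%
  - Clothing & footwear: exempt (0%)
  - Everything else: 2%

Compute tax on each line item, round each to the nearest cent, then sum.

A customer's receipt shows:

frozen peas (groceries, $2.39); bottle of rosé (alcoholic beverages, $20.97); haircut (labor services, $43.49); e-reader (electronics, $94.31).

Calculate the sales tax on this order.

$13.64

Frozen peas $2.39: groceries → 6.5% + 2.25% transit = 8.75% → $0.21
Bottle of rosé $20.97: alcoholic beverages → 10% + 2% transit = 12% → $2.52
Haircut $43.49: labor services → 0% + 1.25% transit = 1.25% → $0.54
E-reader $94.31: electronics → 9.25% + 1.75% transit = 11% → $10.37
Total tax = $0.21 + $2.52 + $0.54 + $10.37 = $13.64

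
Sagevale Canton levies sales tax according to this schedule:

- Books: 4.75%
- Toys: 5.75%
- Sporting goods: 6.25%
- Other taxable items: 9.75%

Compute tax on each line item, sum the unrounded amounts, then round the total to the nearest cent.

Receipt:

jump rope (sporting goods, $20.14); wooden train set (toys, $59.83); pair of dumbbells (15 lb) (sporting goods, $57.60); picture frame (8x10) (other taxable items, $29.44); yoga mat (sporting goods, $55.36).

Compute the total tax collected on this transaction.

Jump rope $20.14: sporting goods → 6.25% → $1.25875
Wooden train set $59.83: toys → 5.75% → $3.440225
Pair of dumbbells (15 lb) $57.60: sporting goods → 6.25% → $3.60
Picture frame (8x10) $29.44: other taxable items → 9.75% → $2.8704
Yoga mat $55.36: sporting goods → 6.25% → $3.46
Unrounded tax sum = $14.629375 → $14.63

$14.63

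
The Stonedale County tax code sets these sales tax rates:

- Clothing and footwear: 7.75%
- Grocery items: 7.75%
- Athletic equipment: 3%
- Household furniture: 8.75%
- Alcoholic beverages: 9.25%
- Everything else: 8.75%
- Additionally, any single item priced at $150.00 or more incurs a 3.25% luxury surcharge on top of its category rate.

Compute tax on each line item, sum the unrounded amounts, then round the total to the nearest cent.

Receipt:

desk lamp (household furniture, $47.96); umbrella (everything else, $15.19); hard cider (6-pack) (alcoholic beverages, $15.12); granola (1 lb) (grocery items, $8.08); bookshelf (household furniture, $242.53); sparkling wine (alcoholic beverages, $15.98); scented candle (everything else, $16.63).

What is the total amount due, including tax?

Desk lamp $47.96: household furniture → 8.75% → $4.1965
Umbrella $15.19: everything else → 8.75% → $1.329125
Hard cider (6-pack) $15.12: alcoholic beverages → 9.25% → $1.3986
Granola (1 lb) $8.08: grocery items → 7.75% → $0.6262
Bookshelf $242.53: household furniture → 8.75% + 3.25% surcharge = 12% → $29.1036
Sparkling wine $15.98: alcoholic beverages → 9.25% → $1.47815
Scented candle $16.63: everything else → 8.75% → $1.455125
Subtotal = $361.49; unrounded tax = $39.5873 → $39.59; total due = $401.08

$401.08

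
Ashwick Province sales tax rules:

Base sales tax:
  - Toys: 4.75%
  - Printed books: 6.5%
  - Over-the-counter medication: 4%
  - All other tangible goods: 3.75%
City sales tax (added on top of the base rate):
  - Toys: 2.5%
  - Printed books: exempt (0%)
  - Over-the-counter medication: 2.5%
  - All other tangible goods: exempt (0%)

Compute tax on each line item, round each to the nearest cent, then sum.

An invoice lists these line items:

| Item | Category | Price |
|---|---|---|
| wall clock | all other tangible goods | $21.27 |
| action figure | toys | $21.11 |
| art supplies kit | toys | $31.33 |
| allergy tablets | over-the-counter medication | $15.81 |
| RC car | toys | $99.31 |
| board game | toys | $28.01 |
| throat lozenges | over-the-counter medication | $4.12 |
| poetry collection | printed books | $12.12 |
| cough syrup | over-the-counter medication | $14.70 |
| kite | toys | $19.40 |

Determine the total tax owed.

$18.29

Wall clock $21.27: all other tangible goods → 3.75% + 0% city = 3.75% → $0.80
Action figure $21.11: toys → 4.75% + 2.5% city = 7.25% → $1.53
Art supplies kit $31.33: toys → 4.75% + 2.5% city = 7.25% → $2.27
Allergy tablets $15.81: over-the-counter medication → 4% + 2.5% city = 6.5% → $1.03
RC car $99.31: toys → 4.75% + 2.5% city = 7.25% → $7.20
Board game $28.01: toys → 4.75% + 2.5% city = 7.25% → $2.03
Throat lozenges $4.12: over-the-counter medication → 4% + 2.5% city = 6.5% → $0.27
Poetry collection $12.12: printed books → 6.5% + 0% city = 6.5% → $0.79
Cough syrup $14.70: over-the-counter medication → 4% + 2.5% city = 6.5% → $0.96
Kite $19.40: toys → 4.75% + 2.5% city = 7.25% → $1.41
Total tax = $0.80 + $1.53 + $2.27 + $1.03 + $7.20 + $2.03 + $0.27 + $0.79 + $0.96 + $1.41 = $18.29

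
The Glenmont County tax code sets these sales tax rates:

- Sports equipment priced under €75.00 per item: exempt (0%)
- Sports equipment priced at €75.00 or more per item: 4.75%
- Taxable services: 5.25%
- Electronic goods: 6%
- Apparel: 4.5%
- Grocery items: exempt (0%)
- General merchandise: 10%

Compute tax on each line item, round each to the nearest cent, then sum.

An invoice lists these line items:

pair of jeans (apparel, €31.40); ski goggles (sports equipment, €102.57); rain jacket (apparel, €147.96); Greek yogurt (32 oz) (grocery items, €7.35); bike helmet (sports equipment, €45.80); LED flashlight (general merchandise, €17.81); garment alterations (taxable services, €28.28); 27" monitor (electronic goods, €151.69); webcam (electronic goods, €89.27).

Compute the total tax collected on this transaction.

Pair of jeans €31.40: apparel → 4.5% → €1.41
Ski goggles €102.57: sports equipment, €75.00 or more → 4.75% → €4.87
Rain jacket €147.96: apparel → 4.5% → €6.66
Greek yogurt (32 oz) €7.35: grocery items → 0% → €0.00
Bike helmet €45.80: sports equipment, under €75.00 → 0% → €0.00
LED flashlight €17.81: general merchandise → 10% → €1.78
Garment alterations €28.28: taxable services → 5.25% → €1.48
27" monitor €151.69: electronic goods → 6% → €9.10
Webcam €89.27: electronic goods → 6% → €5.36
Total tax = €1.41 + €4.87 + €6.66 + €1.78 + €1.48 + €9.10 + €5.36 = €30.66

€30.66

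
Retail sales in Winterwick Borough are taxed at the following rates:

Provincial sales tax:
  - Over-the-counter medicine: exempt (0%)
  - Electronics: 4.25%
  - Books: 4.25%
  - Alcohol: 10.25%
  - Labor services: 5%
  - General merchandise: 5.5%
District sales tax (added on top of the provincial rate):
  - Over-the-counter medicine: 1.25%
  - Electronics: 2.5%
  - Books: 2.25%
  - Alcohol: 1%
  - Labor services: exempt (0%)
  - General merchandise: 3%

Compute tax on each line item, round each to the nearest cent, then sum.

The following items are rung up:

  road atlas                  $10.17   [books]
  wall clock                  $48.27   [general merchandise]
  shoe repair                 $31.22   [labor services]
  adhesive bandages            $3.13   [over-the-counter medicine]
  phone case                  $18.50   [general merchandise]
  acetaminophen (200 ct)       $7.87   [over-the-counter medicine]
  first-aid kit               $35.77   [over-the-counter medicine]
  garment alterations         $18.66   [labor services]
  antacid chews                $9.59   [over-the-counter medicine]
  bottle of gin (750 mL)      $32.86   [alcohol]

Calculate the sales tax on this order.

Road atlas $10.17: books → 4.25% + 2.25% district = 6.5% → $0.66
Wall clock $48.27: general merchandise → 5.5% + 3% district = 8.5% → $4.10
Shoe repair $31.22: labor services → 5% + 0% district = 5% → $1.56
Adhesive bandages $3.13: over-the-counter medicine → 0% + 1.25% district = 1.25% → $0.04
Phone case $18.50: general merchandise → 5.5% + 3% district = 8.5% → $1.57
Acetaminophen (200 ct) $7.87: over-the-counter medicine → 0% + 1.25% district = 1.25% → $0.10
First-aid kit $35.77: over-the-counter medicine → 0% + 1.25% district = 1.25% → $0.45
Garment alterations $18.66: labor services → 5% + 0% district = 5% → $0.93
Antacid chews $9.59: over-the-counter medicine → 0% + 1.25% district = 1.25% → $0.12
Bottle of gin (750 mL) $32.86: alcohol → 10.25% + 1% district = 11.25% → $3.70
Total tax = $0.66 + $4.10 + $1.56 + $0.04 + $1.57 + $0.10 + $0.45 + $0.93 + $0.12 + $3.70 = $13.23

$13.23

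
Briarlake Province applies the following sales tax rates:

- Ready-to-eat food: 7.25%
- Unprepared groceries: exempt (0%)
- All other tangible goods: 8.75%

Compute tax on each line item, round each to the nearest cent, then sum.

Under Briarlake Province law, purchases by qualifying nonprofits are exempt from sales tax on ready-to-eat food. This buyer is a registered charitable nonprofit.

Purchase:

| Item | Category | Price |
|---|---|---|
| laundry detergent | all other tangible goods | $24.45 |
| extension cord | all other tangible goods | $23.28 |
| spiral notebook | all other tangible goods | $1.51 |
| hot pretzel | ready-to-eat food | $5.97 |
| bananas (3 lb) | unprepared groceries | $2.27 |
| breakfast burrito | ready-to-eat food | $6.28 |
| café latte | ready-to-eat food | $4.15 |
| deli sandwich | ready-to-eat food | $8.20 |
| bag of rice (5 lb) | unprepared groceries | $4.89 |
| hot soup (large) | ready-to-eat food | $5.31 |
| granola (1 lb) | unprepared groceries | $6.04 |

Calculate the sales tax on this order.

Laundry detergent $24.45: all other tangible goods → 8.75% → $2.14
Extension cord $23.28: all other tangible goods → 8.75% → $2.04
Spiral notebook $1.51: all other tangible goods → 8.75% → $0.13
Hot pretzel $5.97: ready-to-eat food, buyer-exempt → 0% → $0.00
Bananas (3 lb) $2.27: unprepared groceries → 0% → $0.00
Breakfast burrito $6.28: ready-to-eat food, buyer-exempt → 0% → $0.00
Café latte $4.15: ready-to-eat food, buyer-exempt → 0% → $0.00
Deli sandwich $8.20: ready-to-eat food, buyer-exempt → 0% → $0.00
Bag of rice (5 lb) $4.89: unprepared groceries → 0% → $0.00
Hot soup (large) $5.31: ready-to-eat food, buyer-exempt → 0% → $0.00
Granola (1 lb) $6.04: unprepared groceries → 0% → $0.00
Total tax = $2.14 + $2.04 + $0.13 = $4.31

$4.31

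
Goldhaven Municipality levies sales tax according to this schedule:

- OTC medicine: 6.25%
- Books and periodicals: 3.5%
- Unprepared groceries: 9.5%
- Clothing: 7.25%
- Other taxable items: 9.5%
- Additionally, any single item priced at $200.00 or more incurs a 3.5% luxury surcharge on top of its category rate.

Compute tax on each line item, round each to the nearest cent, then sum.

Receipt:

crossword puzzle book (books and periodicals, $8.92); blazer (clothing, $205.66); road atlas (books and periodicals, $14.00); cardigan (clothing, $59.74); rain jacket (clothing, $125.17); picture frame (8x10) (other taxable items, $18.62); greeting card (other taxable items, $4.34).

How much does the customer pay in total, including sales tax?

Crossword puzzle book $8.92: books and periodicals → 3.5% → $0.31
Blazer $205.66: clothing → 7.25% + 3.5% surcharge = 10.75% → $22.11
Road atlas $14.00: books and periodicals → 3.5% → $0.49
Cardigan $59.74: clothing → 7.25% → $4.33
Rain jacket $125.17: clothing → 7.25% → $9.07
Picture frame (8x10) $18.62: other taxable items → 9.5% → $1.77
Greeting card $4.34: other taxable items → 9.5% → $0.41
Subtotal = $436.45; tax = $38.49; total due = $474.94

$474.94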